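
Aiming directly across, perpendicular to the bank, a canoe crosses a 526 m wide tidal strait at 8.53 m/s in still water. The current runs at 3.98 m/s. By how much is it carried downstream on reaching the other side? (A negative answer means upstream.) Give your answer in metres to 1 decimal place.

Perpendicular speed = 8.530 m/s; crossing time = 526 / 8.530 = 61.665 s.
Net downstream speed = 3.980 m/s.
Drift = 3.980 × 61.665 = 245.426 m (downstream).

245.4 m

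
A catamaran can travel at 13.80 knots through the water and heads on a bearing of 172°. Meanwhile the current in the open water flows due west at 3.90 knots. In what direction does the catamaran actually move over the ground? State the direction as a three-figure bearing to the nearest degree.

188°

Taking east as x and north as y: velocity relative to the water = (1.921, -13.666) knots; the water relative to ground = (-3.900, 0.000) knots.
Velocity relative to ground = (1.921, -13.666) + (-3.900, 0.000) = (-1.979, -13.666) knots.
Bearing = atan2(-1.98, -13.67) = 188.24° clockwise from north.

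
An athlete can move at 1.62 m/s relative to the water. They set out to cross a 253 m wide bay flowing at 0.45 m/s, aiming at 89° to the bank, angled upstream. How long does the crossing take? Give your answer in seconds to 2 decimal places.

The component of the athlete's velocity perpendicular to the bank is 1.62 × sin 89° = 1.620 m/s.
The current is parallel to the bank, so it does not affect the crossing time.
Time = 253 / 1.620 = 156.197 s.

156.20 s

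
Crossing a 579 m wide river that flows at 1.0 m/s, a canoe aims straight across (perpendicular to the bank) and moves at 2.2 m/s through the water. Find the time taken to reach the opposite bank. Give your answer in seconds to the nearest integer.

263 s

The component of the canoe's velocity perpendicular to the bank is 2.2 m/s.
The flow acts along the bank and has no component across it.
Time = 579 / 2.200 = 263.182 s.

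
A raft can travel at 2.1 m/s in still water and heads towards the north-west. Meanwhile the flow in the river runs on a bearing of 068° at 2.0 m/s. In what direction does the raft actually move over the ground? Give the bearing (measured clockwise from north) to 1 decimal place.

009.4°

Taking east as x and north as y: velocity relative to the water = (-1.485, 1.485) m/s; the water relative to ground = (1.854, 0.749) m/s.
Velocity relative to ground = (-1.485, 1.485) + (1.854, 0.749) = (0.369, 2.234) m/s.
Bearing = atan2(0.37, 2.23) = 9.39° clockwise from north.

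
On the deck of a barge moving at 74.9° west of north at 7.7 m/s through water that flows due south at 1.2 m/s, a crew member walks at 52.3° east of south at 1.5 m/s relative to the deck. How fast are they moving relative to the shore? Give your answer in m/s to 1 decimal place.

6.2 m/s

In east/north components (m/s): crew member relative to barge = (1.187, -0.917); barge relative to water = (-7.434, 2.006); water relative to ground = (0.000, -1.200).
Sum = (-6.247, -0.111) m/s.
Speed = |(-6.247, -0.111)| = 6.248 m/s.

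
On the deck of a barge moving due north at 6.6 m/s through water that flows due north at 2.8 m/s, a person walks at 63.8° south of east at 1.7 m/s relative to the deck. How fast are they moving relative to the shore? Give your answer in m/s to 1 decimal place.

In east/north components (m/s): person relative to barge = (0.751, -1.525); barge relative to water = (0.000, 6.600); water relative to ground = (0.000, 2.800).
Sum = (0.751, 7.875) m/s.
Speed = |(0.751, 7.875)| = 7.910 m/s.

7.9 m/s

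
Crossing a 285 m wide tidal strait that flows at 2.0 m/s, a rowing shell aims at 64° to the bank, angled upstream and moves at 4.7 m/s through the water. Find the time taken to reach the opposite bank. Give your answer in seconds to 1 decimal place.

The component of the rowing shell's velocity perpendicular to the bank is 4.7 × sin 64° = 4.224 m/s.
The current is parallel to the bank, so it does not affect the crossing time.
Time = 285 / 4.224 = 67.466 s.

67.5 s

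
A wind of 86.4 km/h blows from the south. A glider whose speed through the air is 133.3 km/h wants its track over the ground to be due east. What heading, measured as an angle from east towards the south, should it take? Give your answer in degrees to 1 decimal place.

40.4°

The wind pushes perpendicular to the desired track; the heading must have a component into the wind equal to 86.4 km/h: 133.3 sin θ = 86.4.
sin θ = 0.6482, so θ = 40.403°.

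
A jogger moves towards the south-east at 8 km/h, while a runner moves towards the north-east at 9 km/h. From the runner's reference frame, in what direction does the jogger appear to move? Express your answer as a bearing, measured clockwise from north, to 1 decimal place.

Taking east as x and north as y: jogger velocity = (5.657, -5.657) km/h; runner velocity = (6.364, 6.364) km/h.
Velocity of jogger relative to runner = (5.657, -5.657) − (6.364, 6.364) = (-0.707, -12.021) km/h.
Bearing = atan2(-0.71, -12.02) = 183.37° clockwise from north.

183.4°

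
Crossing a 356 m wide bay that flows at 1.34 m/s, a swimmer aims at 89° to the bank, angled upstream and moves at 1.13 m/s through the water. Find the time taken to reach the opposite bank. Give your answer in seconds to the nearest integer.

The component of the swimmer's velocity perpendicular to the bank is 1.13 × sin 89° = 1.130 m/s.
The current is parallel to the bank, so it does not affect the crossing time.
Time = 356 / 1.130 = 315.092 s.

315 s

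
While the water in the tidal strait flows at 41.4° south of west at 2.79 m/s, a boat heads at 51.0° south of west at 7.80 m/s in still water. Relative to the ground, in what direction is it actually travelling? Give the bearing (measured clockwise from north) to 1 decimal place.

221.5°

Taking east as x and north as y: velocity relative to the water = (-4.909, -6.062) m/s; the water relative to ground = (-2.093, -1.845) m/s.
Velocity relative to ground = (-4.909, -6.062) + (-2.093, -1.845) = (-7.002, -7.907) m/s.
Bearing = atan2(-7.00, -7.91) = 221.53° clockwise from north.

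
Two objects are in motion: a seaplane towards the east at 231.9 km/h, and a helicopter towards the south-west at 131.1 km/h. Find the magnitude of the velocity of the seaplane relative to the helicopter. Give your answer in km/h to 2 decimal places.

337.58 km/h

Taking east as x and north as y: seaplane velocity = (231.900, 0.000) km/h; helicopter velocity = (-92.702, -92.702) km/h.
Velocity of seaplane relative to helicopter = (231.900, 0.000) − (-92.702, -92.702) = (324.602, 92.702) km/h.
Magnitude = |(324.602, 92.702)| = 337.579 km/h.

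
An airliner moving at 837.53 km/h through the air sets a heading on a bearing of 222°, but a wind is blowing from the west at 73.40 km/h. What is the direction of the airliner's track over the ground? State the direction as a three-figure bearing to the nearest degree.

Taking east as x and north as y: velocity relative to the air = (-560.417, -622.406) km/h; the air relative to ground = (73.400, 0.000) km/h.
Velocity relative to ground = (-560.417, -622.406) + (73.400, 0.000) = (-487.017, -622.406) km/h.
Bearing = atan2(-487.02, -622.41) = 218.04° clockwise from north.

218°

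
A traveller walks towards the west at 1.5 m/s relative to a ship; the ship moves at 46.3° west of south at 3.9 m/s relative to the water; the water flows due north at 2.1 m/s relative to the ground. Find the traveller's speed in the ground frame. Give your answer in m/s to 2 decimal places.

In east/north components (m/s): traveller relative to ship = (-1.500, 0.000); ship relative to water = (-2.820, -2.694); water relative to ground = (0.000, 2.100).
Sum = (-4.320, -0.594) m/s.
Speed = |(-4.320, -0.594)| = 4.360 m/s.

4.36 m/s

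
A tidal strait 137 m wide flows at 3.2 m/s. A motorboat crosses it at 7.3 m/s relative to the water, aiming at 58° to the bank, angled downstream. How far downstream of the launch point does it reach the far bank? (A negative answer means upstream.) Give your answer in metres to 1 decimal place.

Perpendicular speed = 6.191 m/s; crossing time = 137 / 6.191 = 22.130 s.
Net downstream speed = 7.068 m/s.
Drift = 7.068 × 22.130 = 156.422 m (downstream).

156.4 m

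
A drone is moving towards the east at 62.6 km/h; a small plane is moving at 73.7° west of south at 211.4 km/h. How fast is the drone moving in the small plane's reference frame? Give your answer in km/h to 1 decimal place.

Taking east as x and north as y: drone velocity = (62.600, 0.000) km/h; small plane velocity = (-202.903, -59.333) km/h.
Velocity of drone relative to small plane = (62.600, 0.000) − (-202.903, -59.333) = (265.503, 59.333) km/h.
Magnitude = |(265.503, 59.333)| = 272.052 km/h.

272.1 km/h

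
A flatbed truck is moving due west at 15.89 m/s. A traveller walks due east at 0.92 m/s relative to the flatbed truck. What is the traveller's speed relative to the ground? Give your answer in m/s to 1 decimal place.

Taking east as x and north as y: flatbed truck velocity = (-15.890, 0.000) m/s; traveller velocity relative to flatbed truck = (0.920, 0.000) m/s.
Velocity relative to ground = (-15.890, 0.000) + (0.920, 0.000) = (-14.970, 0.000) m/s.
Speed = |(-14.970, 0.000)| = 14.970 m/s.

15.0 m/s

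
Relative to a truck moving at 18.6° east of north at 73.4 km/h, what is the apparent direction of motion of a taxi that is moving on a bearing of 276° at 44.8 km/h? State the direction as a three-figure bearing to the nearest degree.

226°

Taking east as x and north as y: taxi velocity = (-44.555, 4.683) km/h; truck velocity = (23.412, 69.566) km/h.
Velocity of taxi relative to truck = (-44.555, 4.683) − (23.412, 69.566) = (-67.966, -64.883) km/h.
Bearing = atan2(-67.97, -64.88) = 226.33° clockwise from north.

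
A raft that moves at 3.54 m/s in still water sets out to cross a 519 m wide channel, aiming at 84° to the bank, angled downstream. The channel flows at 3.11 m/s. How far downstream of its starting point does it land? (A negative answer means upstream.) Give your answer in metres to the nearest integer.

513 m

Perpendicular speed = 3.521 m/s; crossing time = 519 / 3.521 = 147.418 s.
Net downstream speed = 3.480 m/s.
Drift = 3.480 × 147.418 = 513.018 m (downstream).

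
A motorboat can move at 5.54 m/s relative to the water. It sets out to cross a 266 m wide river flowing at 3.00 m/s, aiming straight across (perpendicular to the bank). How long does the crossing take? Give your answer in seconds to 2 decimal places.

The component of the motorboat's velocity perpendicular to the bank is 5.54 m/s.
Only the cross-stream component determines the crossing time; the current contributes nothing perpendicular to the bank.
Time = 266 / 5.540 = 48.014 s.

48.01 s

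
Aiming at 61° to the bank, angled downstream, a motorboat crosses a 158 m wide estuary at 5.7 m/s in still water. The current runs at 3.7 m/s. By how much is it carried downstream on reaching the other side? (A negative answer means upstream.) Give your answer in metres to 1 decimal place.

204.8 m

Perpendicular speed = 4.985 m/s; crossing time = 158 / 4.985 = 31.693 s.
Net downstream speed = 6.463 m/s.
Drift = 6.463 × 31.693 = 204.845 m (downstream).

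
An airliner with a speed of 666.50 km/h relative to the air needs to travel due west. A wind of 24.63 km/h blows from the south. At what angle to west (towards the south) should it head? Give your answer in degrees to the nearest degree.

The wind pushes perpendicular to the desired track; the heading must have a component into the wind equal to 24.63 km/h: 666.50 sin θ = 24.63.
sin θ = 0.0370, so θ = 2.118°.

2°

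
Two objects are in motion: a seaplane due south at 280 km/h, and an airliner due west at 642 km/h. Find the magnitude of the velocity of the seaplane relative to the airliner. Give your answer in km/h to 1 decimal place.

700.4 km/h

Taking east as x and north as y: seaplane velocity = (0.000, -280.000) km/h; airliner velocity = (-642.000, 0.000) km/h.
Velocity of seaplane relative to airliner = (0.000, -280.000) − (-642.000, 0.000) = (642.000, -280.000) km/h.
Magnitude = |(642.000, -280.000)| = 700.403 km/h.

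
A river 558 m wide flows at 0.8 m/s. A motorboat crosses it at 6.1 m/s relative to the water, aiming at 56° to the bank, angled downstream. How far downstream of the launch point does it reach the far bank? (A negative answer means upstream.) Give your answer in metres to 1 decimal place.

Perpendicular speed = 5.057 m/s; crossing time = 558 / 5.057 = 110.339 s.
Net downstream speed = 4.211 m/s.
Drift = 4.211 × 110.339 = 464.647 m (downstream).

464.6 m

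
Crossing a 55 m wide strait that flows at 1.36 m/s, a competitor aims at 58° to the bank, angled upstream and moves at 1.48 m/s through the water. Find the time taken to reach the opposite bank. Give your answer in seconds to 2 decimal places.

The component of the competitor's velocity perpendicular to the bank is 1.48 × sin 58° = 1.255 m/s.
The flow acts along the bank and has no component across it.
Time = 55 / 1.255 = 43.821 s.

43.82 s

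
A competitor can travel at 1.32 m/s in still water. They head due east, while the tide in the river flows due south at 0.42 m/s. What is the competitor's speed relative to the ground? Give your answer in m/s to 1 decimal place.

1.4 m/s

Taking east as x and north as y: velocity relative to the water = (1.320, 0.000) m/s; the water relative to ground = (0.000, -0.420) m/s.
Velocity relative to ground = (1.320, 0.000) + (0.000, -0.420) = (1.320, -0.420) m/s.
Speed = |(1.320, -0.420)| = 1.385 m/s.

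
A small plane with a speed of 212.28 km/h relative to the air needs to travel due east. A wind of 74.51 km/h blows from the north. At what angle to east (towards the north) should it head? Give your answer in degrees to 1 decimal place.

The wind pushes perpendicular to the desired track; the heading must have a component into the wind equal to 74.51 km/h: 212.28 sin θ = 74.51.
sin θ = 0.3510, so θ = 20.548°.

20.5°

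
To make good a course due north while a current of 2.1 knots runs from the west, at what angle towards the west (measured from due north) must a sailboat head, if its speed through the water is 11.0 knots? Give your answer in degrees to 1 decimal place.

11.0°

The current pushes perpendicular to the desired track; the heading must have a component into the current equal to 2.1 knots: 11.0 sin θ = 2.1.
sin θ = 0.1909, so θ = 11.006°.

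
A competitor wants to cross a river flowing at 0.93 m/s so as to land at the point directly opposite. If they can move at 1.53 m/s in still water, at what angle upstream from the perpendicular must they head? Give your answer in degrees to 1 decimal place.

37.4°

To cancel the current, the upstream component of the competitor's velocity must equal the flow: 1.53 sin θ = 0.93.
sin θ = 0.93 / 1.53 = 0.6078.
θ = arcsin(0.6078) = 37.434°.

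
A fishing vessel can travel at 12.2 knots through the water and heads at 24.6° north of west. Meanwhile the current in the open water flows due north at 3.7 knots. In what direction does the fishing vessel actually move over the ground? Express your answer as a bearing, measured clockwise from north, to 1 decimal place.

Taking east as x and north as y: velocity relative to the water = (-11.093, 5.079) knots; the water relative to ground = (0.000, 3.700) knots.
Velocity relative to ground = (-11.093, 5.079) + (0.000, 3.700) = (-11.093, 8.779) knots.
Bearing = atan2(-11.09, 8.78) = 308.36° clockwise from north.

308.4°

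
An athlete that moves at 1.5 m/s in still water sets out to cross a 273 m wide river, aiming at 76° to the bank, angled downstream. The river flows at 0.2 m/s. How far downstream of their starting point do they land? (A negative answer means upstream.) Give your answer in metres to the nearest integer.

106 m

Perpendicular speed = 1.455 m/s; crossing time = 273 / 1.455 = 187.572 s.
Net downstream speed = 0.563 m/s.
Drift = 0.563 × 187.572 = 105.581 m (downstream).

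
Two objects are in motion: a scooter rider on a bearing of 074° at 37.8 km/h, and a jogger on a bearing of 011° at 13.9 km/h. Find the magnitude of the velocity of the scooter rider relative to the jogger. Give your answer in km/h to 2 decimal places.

Taking east as x and north as y: scooter rider velocity = (36.336, 10.419) km/h; jogger velocity = (2.652, 13.645) km/h.
Velocity of scooter rider relative to jogger = (36.336, 10.419) − (2.652, 13.645) = (33.683, -3.226) km/h.
Magnitude = |(33.683, -3.226)| = 33.838 km/h.

33.84 km/h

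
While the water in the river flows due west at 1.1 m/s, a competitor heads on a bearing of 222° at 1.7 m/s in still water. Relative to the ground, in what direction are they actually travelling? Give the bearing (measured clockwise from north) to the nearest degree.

241°

Taking east as x and north as y: velocity relative to the water = (-1.138, -1.263) m/s; the water relative to ground = (-1.100, 0.000) m/s.
Velocity relative to ground = (-1.138, -1.263) + (-1.100, 0.000) = (-2.238, -1.263) m/s.
Bearing = atan2(-2.24, -1.26) = 240.55° clockwise from north.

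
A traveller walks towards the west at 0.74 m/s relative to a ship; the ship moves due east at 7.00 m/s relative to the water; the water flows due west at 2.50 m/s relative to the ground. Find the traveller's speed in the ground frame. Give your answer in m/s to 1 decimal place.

In east/north components (m/s): traveller relative to ship = (-0.740, 0.000); ship relative to water = (7.000, 0.000); water relative to ground = (-2.500, 0.000).
Sum = (3.760, 0.000) m/s.
Speed = |(3.760, 0.000)| = 3.760 m/s.

3.8 m/s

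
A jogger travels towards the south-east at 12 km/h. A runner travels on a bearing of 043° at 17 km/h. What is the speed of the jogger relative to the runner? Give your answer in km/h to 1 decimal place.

21.1 km/h

Taking east as x and north as y: jogger velocity = (8.485, -8.485) km/h; runner velocity = (11.594, 12.433) km/h.
Velocity of jogger relative to runner = (8.485, -8.485) − (11.594, 12.433) = (-3.109, -20.918) km/h.
Magnitude = |(-3.109, -20.918)| = 21.148 km/h.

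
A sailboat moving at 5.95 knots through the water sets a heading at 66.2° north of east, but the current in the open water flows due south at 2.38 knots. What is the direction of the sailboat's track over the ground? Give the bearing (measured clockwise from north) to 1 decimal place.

Taking east as x and north as y: velocity relative to the water = (2.401, 5.444) knots; the water relative to ground = (0.000, -2.380) knots.
Velocity relative to ground = (2.401, 5.444) + (0.000, -2.380) = (2.401, 3.064) knots.
Bearing = atan2(2.40, 3.06) = 38.08° clockwise from north.

038.1°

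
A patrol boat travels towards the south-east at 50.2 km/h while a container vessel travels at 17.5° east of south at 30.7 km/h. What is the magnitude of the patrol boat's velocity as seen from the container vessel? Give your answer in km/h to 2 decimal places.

Taking east as x and north as y: patrol boat velocity = (35.497, -35.497) km/h; container vessel velocity = (9.232, -29.279) km/h.
Velocity of patrol boat relative to container vessel = (35.497, -35.497) − (9.232, -29.279) = (26.265, -6.218) km/h.
Magnitude = |(26.265, -6.218)| = 26.991 km/h.

26.99 km/h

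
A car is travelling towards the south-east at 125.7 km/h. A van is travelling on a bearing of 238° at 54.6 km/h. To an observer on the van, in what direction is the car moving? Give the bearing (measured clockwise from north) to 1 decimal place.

113.9°

Taking east as x and north as y: car velocity = (88.883, -88.883) km/h; van velocity = (-46.303, -28.934) km/h.
Velocity of car relative to van = (88.883, -88.883) − (-46.303, -28.934) = (135.187, -59.950) km/h.
Bearing = atan2(135.19, -59.95) = 113.92° clockwise from north.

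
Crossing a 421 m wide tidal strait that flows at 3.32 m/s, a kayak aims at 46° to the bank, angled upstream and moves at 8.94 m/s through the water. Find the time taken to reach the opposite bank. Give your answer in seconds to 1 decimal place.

The component of the kayak's velocity perpendicular to the bank is 8.94 × sin 46° = 6.431 m/s.
The flow acts along the bank and has no component across it.
Time = 421 / 6.431 = 65.465 s.

65.5 s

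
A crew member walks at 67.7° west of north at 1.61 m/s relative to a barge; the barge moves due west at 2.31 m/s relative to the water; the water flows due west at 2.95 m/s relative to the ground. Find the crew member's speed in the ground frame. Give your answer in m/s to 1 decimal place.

6.8 m/s

In east/north components (m/s): crew member relative to barge = (-1.490, 0.611); barge relative to water = (-2.310, 0.000); water relative to ground = (-2.950, 0.000).
Sum = (-6.750, 0.611) m/s.
Speed = |(-6.750, 0.611)| = 6.777 m/s.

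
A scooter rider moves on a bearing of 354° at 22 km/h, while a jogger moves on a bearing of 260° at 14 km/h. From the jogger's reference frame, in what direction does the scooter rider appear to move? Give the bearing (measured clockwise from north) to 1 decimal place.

025.3°

Taking east as x and north as y: scooter rider velocity = (-2.300, 21.879) km/h; jogger velocity = (-13.787, -2.431) km/h.
Velocity of scooter rider relative to jogger = (-2.300, 21.879) − (-13.787, -2.431) = (11.488, 24.311) km/h.
Bearing = atan2(11.49, 24.31) = 25.29° clockwise from north.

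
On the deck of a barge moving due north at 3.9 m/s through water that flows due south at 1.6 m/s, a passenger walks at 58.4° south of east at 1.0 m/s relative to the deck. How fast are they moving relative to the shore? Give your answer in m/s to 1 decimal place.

In east/north components (m/s): passenger relative to barge = (0.524, -0.852); barge relative to water = (0.000, 3.900); water relative to ground = (0.000, -1.600).
Sum = (0.524, 1.448) m/s.
Speed = |(0.524, 1.448)| = 1.540 m/s.

1.5 m/s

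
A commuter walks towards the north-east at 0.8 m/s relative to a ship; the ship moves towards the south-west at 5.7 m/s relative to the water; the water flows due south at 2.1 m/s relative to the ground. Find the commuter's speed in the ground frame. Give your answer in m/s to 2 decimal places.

In east/north components (m/s): commuter relative to ship = (0.566, 0.566); ship relative to water = (-4.031, -4.031); water relative to ground = (0.000, -2.100).
Sum = (-3.465, -5.565) m/s.
Speed = |(-3.465, -5.565)| = 6.555 m/s.

6.56 m/s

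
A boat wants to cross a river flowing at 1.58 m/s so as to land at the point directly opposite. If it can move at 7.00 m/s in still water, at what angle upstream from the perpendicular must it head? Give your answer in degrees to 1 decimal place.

To cancel the current, the upstream component of the boat's velocity must equal the flow: 7.00 sin θ = 1.58.
sin θ = 1.58 / 7.00 = 0.2257.
θ = arcsin(0.2257) = 13.045°.

13.0°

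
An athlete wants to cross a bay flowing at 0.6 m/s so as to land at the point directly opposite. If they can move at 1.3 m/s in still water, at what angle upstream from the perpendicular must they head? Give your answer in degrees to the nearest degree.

27°

To cancel the current, the upstream component of the athlete's velocity must equal the flow: 1.3 sin θ = 0.6.
sin θ = 0.6 / 1.3 = 0.4615.
θ = arcsin(0.4615) = 27.486°.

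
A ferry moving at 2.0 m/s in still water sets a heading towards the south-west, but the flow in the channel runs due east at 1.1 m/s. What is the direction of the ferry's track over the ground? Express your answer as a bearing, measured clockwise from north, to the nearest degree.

Taking east as x and north as y: velocity relative to the water = (-1.414, -1.414) m/s; the water relative to ground = (1.100, 0.000) m/s.
Velocity relative to ground = (-1.414, -1.414) + (1.100, 0.000) = (-0.314, -1.414) m/s.
Bearing = atan2(-0.31, -1.41) = 192.53° clockwise from north.

193°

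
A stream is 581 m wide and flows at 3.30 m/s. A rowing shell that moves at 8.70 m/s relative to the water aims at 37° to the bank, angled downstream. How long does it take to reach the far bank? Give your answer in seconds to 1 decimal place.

The component of the rowing shell's velocity perpendicular to the bank is 8.70 × sin 37° = 5.236 m/s.
The flow acts along the bank and has no component across it.
Time = 581 / 5.236 = 110.967 s.

111.0 s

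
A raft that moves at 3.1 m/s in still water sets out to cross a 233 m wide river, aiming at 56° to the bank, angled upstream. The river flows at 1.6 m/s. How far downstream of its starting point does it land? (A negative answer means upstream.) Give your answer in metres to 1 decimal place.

-12.1 m

Perpendicular speed = 2.570 m/s; crossing time = 233 / 2.570 = 90.661 s.
Net downstream speed = -0.133 m/s.
Drift = -0.133 × 90.661 = -12.103 m (upstream).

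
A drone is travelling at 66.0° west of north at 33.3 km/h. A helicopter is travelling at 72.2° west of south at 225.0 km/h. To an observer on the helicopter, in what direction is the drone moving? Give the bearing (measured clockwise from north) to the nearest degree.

Taking east as x and north as y: drone velocity = (-30.421, 13.544) km/h; helicopter velocity = (-214.229, -68.781) km/h.
Velocity of drone relative to helicopter = (-30.421, 13.544) − (-214.229, -68.781) = (183.808, 82.326) km/h.
Bearing = atan2(183.81, 82.33) = 65.87° clockwise from north.

066°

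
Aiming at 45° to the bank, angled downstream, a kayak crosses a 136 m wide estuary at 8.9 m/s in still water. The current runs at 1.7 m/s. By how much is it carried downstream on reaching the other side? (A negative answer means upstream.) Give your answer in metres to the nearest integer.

Perpendicular speed = 6.293 m/s; crossing time = 136 / 6.293 = 21.610 s.
Net downstream speed = 7.993 m/s.
Drift = 7.993 × 21.610 = 172.738 m (downstream).

173 m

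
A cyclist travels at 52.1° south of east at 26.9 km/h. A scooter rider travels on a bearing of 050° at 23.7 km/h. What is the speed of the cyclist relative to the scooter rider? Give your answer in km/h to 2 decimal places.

36.50 km/h

Taking east as x and north as y: cyclist velocity = (16.524, -21.226) km/h; scooter rider velocity = (18.155, 15.234) km/h.
Velocity of cyclist relative to scooter rider = (16.524, -21.226) − (18.155, 15.234) = (-1.631, -36.460) km/h.
Magnitude = |(-1.631, -36.460)| = 36.497 km/h.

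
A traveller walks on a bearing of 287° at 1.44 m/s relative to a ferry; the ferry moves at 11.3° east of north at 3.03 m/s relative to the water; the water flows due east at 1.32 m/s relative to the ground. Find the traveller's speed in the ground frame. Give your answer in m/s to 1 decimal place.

3.4 m/s

In east/north components (m/s): traveller relative to ferry = (-1.377, 0.421); ferry relative to water = (0.594, 2.971); water relative to ground = (1.320, 0.000).
Sum = (0.537, 3.392) m/s.
Speed = |(0.537, 3.392)| = 3.434 m/s.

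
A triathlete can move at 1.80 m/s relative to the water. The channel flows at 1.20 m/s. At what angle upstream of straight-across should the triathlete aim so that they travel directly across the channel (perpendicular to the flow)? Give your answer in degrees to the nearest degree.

42°

To cancel the current, the upstream component of the triathlete's velocity must equal the flow: 1.80 sin θ = 1.20.
sin θ = 1.20 / 1.80 = 0.6667.
θ = arcsin(0.6667) = 41.810°.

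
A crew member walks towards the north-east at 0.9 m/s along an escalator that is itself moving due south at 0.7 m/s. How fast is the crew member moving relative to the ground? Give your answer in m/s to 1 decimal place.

0.6 m/s

Taking east as x and north as y: escalator velocity = (0.000, -0.700) m/s; crew member velocity relative to escalator = (0.636, 0.636) m/s.
Velocity relative to ground = (0.000, -0.700) + (0.636, 0.636) = (0.636, -0.064) m/s.
Speed = |(0.636, -0.064)| = 0.640 m/s.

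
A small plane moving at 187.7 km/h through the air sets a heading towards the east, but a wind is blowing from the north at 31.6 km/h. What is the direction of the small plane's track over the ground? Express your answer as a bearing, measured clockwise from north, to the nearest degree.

Taking east as x and north as y: velocity relative to the air = (187.700, 0.000) km/h; the air relative to ground = (0.000, -31.600) km/h.
Velocity relative to ground = (187.700, 0.000) + (0.000, -31.600) = (187.700, -31.600) km/h.
Bearing = atan2(187.70, -31.60) = 99.56° clockwise from north.

100°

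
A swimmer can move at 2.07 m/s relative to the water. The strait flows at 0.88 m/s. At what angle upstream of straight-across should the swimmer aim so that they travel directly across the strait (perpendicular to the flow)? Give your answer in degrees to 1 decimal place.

25.2°

To cancel the current, the upstream component of the swimmer's velocity must equal the flow: 2.07 sin θ = 0.88.
sin θ = 0.88 / 2.07 = 0.4251.
θ = arcsin(0.4251) = 25.158°.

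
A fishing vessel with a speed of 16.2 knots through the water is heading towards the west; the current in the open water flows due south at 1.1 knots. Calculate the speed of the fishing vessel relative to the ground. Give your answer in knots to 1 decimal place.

16.2 knots

Taking east as x and north as y: velocity relative to the water = (-16.200, 0.000) knots; the water relative to ground = (0.000, -1.100) knots.
Velocity relative to ground = (-16.200, 0.000) + (0.000, -1.100) = (-16.200, -1.100) knots.
Speed = |(-16.200, -1.100)| = 16.237 knots.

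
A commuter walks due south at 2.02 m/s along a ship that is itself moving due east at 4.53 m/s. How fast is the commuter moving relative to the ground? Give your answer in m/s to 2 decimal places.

4.96 m/s

Taking east as x and north as y: ship velocity = (4.530, 0.000) m/s; commuter velocity relative to ship = (0.000, -2.020) m/s.
Velocity relative to ground = (4.530, 0.000) + (0.000, -2.020) = (4.530, -2.020) m/s.
Speed = |(4.530, -2.020)| = 4.960 m/s.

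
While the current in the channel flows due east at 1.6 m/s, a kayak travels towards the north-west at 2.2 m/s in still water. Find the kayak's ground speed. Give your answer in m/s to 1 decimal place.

1.6 m/s

Taking east as x and north as y: velocity relative to the water = (-1.556, 1.556) m/s; the water relative to ground = (1.600, 0.000) m/s.
Velocity relative to ground = (-1.556, 1.556) + (1.600, 0.000) = (0.044, 1.556) m/s.
Speed = |(0.044, 1.556)| = 1.556 m/s.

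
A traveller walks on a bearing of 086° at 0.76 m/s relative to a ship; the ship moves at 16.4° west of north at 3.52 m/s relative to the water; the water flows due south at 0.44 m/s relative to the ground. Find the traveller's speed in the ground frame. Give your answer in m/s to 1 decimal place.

In east/north components (m/s): traveller relative to ship = (0.758, 0.053); ship relative to water = (-0.994, 3.377); water relative to ground = (0.000, -0.440).
Sum = (-0.236, 2.990) m/s.
Speed = |(-0.236, 2.990)| = 2.999 m/s.

3.0 m/s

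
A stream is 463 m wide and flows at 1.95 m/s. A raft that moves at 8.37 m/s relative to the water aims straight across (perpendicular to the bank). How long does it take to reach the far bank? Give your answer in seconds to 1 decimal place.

The component of the raft's velocity perpendicular to the bank is 8.37 m/s.
The flow acts along the bank and has no component across it.
Time = 463 / 8.370 = 55.317 s.

55.3 s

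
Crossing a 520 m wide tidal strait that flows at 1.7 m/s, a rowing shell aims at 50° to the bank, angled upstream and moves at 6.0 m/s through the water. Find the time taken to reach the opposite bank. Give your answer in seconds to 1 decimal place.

113.1 s

The component of the rowing shell's velocity perpendicular to the bank is 6.0 × sin 50° = 4.596 m/s.
The current is parallel to the bank, so it does not affect the crossing time.
Time = 520 / 4.596 = 113.135 s.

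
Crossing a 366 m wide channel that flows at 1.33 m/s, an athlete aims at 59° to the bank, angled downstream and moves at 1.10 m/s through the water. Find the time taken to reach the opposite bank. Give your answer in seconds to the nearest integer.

388 s

The component of the athlete's velocity perpendicular to the bank is 1.10 × sin 59° = 0.943 m/s.
The flow acts along the bank and has no component across it.
Time = 366 / 0.943 = 388.171 s.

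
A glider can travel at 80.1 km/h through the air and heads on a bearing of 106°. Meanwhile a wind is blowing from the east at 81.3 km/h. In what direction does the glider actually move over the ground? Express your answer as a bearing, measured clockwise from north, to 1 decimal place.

Taking east as x and north as y: velocity relative to the air = (76.997, -22.079) km/h; the air relative to ground = (-81.300, 0.000) km/h.
Velocity relative to ground = (76.997, -22.079) + (-81.300, 0.000) = (-4.303, -22.079) km/h.
Bearing = atan2(-4.30, -22.08) = 191.03° clockwise from north.

191.0°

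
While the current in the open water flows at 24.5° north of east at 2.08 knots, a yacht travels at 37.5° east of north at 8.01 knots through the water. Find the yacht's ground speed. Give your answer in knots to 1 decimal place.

9.9 knots

Taking east as x and north as y: velocity relative to the water = (4.876, 6.355) knots; the water relative to ground = (1.893, 0.863) knots.
Velocity relative to ground = (4.876, 6.355) + (1.893, 0.863) = (6.769, 7.217) knots.
Speed = |(6.769, 7.217)| = 9.895 knots.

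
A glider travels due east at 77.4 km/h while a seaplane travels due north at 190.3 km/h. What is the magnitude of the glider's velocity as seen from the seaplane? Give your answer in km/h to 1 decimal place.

205.4 km/h

Taking east as x and north as y: glider velocity = (77.400, 0.000) km/h; seaplane velocity = (0.000, 190.300) km/h.
Velocity of glider relative to seaplane = (77.400, 0.000) − (0.000, 190.300) = (77.400, -190.300) km/h.
Magnitude = |(77.400, -190.300)| = 205.438 km/h.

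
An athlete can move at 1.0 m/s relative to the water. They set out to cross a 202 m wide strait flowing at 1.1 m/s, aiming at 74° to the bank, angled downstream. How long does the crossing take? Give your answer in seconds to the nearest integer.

The component of the athlete's velocity perpendicular to the bank is 1.0 × sin 74° = 0.961 m/s.
Only the cross-stream component determines the crossing time; the current contributes nothing perpendicular to the bank.
Time = 202 / 0.961 = 210.140 s.

210 s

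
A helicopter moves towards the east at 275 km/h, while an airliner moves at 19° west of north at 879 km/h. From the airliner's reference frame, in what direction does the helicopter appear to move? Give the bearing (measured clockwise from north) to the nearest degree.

Taking east as x and north as y: helicopter velocity = (275.000, 0.000) km/h; airliner velocity = (-286.174, 831.111) km/h.
Velocity of helicopter relative to airliner = (275.000, 0.000) − (-286.174, 831.111) = (561.174, -831.111) km/h.
Bearing = atan2(561.17, -831.11) = 145.97° clockwise from north.

146°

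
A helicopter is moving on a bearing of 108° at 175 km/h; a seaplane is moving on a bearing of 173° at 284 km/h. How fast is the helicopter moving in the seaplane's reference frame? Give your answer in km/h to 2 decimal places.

Taking east as x and north as y: helicopter velocity = (166.435, -54.078) km/h; seaplane velocity = (34.611, -281.883) km/h.
Velocity of helicopter relative to seaplane = (166.435, -54.078) − (34.611, -281.883) = (131.824, 227.805) km/h.
Magnitude = |(131.824, 227.805)| = 263.197 km/h.

263.20 km/h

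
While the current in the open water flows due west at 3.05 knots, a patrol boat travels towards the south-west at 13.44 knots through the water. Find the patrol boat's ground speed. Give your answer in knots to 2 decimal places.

15.75 knots

Taking east as x and north as y: velocity relative to the water = (-9.504, -9.504) knots; the water relative to ground = (-3.050, 0.000) knots.
Velocity relative to ground = (-9.504, -9.504) + (-3.050, 0.000) = (-12.554, -9.504) knots.
Speed = |(-12.554, -9.504)| = 15.745 knots.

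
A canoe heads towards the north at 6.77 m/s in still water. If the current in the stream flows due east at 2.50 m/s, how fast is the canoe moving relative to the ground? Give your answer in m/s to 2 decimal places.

Taking east as x and north as y: velocity relative to the water = (0.000, 6.770) m/s; the water relative to ground = (2.500, 0.000) m/s.
Velocity relative to ground = (0.000, 6.770) + (2.500, 0.000) = (2.500, 6.770) m/s.
Speed = |(2.500, 6.770)| = 7.217 m/s.

7.22 m/s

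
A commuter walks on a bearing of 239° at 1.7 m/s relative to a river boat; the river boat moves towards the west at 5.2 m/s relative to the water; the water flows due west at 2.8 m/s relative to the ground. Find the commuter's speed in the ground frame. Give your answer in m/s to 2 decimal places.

9.50 m/s

In east/north components (m/s): commuter relative to river boat = (-1.457, -0.876); river boat relative to water = (-5.200, 0.000); water relative to ground = (-2.800, 0.000).
Sum = (-9.457, -0.876) m/s.
Speed = |(-9.457, -0.876)| = 9.498 m/s.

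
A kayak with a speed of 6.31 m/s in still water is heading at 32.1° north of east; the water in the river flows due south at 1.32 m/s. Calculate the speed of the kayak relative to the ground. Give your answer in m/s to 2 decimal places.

5.72 m/s

Taking east as x and north as y: velocity relative to the water = (5.345, 3.353) m/s; the water relative to ground = (0.000, -1.320) m/s.
Velocity relative to ground = (5.345, 3.353) + (0.000, -1.320) = (5.345, 2.033) m/s.
Speed = |(5.345, 2.033)| = 5.719 m/s.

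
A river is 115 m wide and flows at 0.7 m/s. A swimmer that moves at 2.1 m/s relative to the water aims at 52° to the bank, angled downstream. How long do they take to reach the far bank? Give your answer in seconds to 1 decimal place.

The component of the swimmer's velocity perpendicular to the bank is 2.1 × sin 52° = 1.655 m/s.
Only the cross-stream component determines the crossing time; the current contributes nothing perpendicular to the bank.
Time = 115 / 1.655 = 69.494 s.

69.5 s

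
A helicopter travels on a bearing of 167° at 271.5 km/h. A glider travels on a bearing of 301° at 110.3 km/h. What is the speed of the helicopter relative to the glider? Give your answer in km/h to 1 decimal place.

Taking east as x and north as y: helicopter velocity = (61.074, -264.541) km/h; glider velocity = (-94.546, 56.809) km/h.
Velocity of helicopter relative to glider = (61.074, -264.541) − (-94.546, 56.809) = (155.620, -321.350) km/h.
Magnitude = |(155.620, -321.350)| = 357.048 km/h.

357.0 km/h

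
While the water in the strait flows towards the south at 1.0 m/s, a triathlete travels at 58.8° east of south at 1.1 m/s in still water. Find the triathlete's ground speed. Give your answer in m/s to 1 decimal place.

Taking east as x and north as y: velocity relative to the water = (0.941, -0.570) m/s; the water relative to ground = (0.000, -1.000) m/s.
Velocity relative to ground = (0.941, -0.570) + (0.000, -1.000) = (0.941, -1.570) m/s.
Speed = |(0.941, -1.570)| = 1.830 m/s.

1.8 m/s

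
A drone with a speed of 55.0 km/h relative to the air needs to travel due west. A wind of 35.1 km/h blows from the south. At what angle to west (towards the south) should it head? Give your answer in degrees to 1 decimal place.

39.7°

The wind pushes perpendicular to the desired track; the heading must have a component into the wind equal to 35.1 km/h: 55.0 sin θ = 35.1.
sin θ = 0.6382, so θ = 39.656°.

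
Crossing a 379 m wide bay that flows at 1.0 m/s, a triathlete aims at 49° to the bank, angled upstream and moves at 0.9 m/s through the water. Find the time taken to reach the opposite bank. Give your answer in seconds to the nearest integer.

The component of the triathlete's velocity perpendicular to the bank is 0.9 × sin 49° = 0.679 m/s.
Only the cross-stream component determines the crossing time; the current contributes nothing perpendicular to the bank.
Time = 379 / 0.679 = 557.978 s.

558 s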